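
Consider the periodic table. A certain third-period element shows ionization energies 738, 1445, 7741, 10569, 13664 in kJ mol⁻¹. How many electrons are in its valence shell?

2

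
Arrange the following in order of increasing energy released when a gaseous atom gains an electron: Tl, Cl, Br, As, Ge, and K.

Tl < K < As < Ge < Br < Cl

Cl is in period 3, group 17; K is in period 4, group 1; Ge is in period 4, group 14; As is in period 4, group 15; Br is in period 4, group 17; Tl is in period 6, group 13.
EA tends to increase across a period and decrease down a group, though the pattern is less regular than for IE or radius.
Here both period and group differ, so the two effects have to be weighed against each other.
K > Tl: period and group pull opposite ways; the down-group shift dominates (48 vs 19 kJ/mol).
As > K: both are in period 4; the period trend gives As the larger value.
Ge > As: this pair runs against the simple trend — see the exception note.
Br > Ge: Br lies to the right of Ge in period 4, so the across-period effect alone puts Br higher.
Cl > Br: they share group 17; the group trend gives Cl the larger value.
Note the exception: Ge has a higher electron affinity than As, contrary to the simple trend — adding an electron to As's half-filled 4p³ is unfavourable, so Ge (4p²) has the more exothermic EA.
Approximate values (kJ/mol): Cl 349, K 48, Ge 119, As 78, Br 325, Tl 19.
So from lowest to highest: Tl < K < As < Ge < Br < Cl.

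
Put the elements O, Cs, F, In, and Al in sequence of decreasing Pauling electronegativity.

F > O > In > Al > Cs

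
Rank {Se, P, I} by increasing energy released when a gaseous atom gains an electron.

P, Se, I

P is in period 3, group 15; Se is in period 4, group 16; I is in period 5, group 17.
EA tends to increase across a period and decrease down a group, though the pattern is less regular than for IE or radius.
A diagonal step moves right (one effect) and down (the opposite effect) at once.
Se > P: period and group pull opposite ways; the across-period shift dominates (195 vs 72 kJ/mol).
I > Se: period and group pull opposite ways; the across-period shift dominates (295 vs 195 kJ/mol).
Approximate values (kJ/mol): P 72, Se 195, I 295.
So from lowest to highest: P < Se < I.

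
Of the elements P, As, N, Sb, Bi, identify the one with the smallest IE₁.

N is in period 2, group 15; P is in period 3, group 15; As is in period 4, group 15; Sb is in period 5, group 15; Bi is in period 6, group 15.
IE₁ increases left→right with effective nuclear charge and decreases top→bottom as the valence shell moves farther out.
All are in group 15, so first ionization energy increases up the group.
The smallest IE₁ among these belongs to Bi.

Bi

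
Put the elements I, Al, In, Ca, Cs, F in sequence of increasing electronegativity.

F is in period 2, group 17; Al is in period 3, group 13; Ca is in period 4, group 2; In is in period 5, group 13; I is in period 5, group 17; Cs is in period 6, group 1.
EN rises left→right (higher Z_eff, smaller atoms) and falls top→bottom (larger, more shielded atoms).
Neither a single period nor a single group — weigh both effects.
Ca > Cs: relative to Cs, both the across-period and down-group shifts push Ca's electronegativity up.
Al > Ca: both effects reinforce here, so Al is clearly the higher of the two.
In > Al: this pair runs against the simple trend — see the exception note.
I > In: both are in period 5; the period trend gives I the larger value.
F > I: they share group 17; the group trend gives F the larger value.
Note the exception: In has a higher electronegativity than Al, contrary to the simple trend — poor shielding by filled d (and f) subshells raises the heavier element's effective nuclear charge more than the simple down-group trend predicts.
Tabulated electronegativity (Pauling): F 3.98, Al 1.61, Ca 1.00, In 1.78, I 2.66, Cs 0.79.
So from lowest to highest: Cs < Ca < Al < In < I < F.

Cs < Ca < Al < In < I < F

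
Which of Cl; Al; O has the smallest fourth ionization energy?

Cl

After 3 electrons have been removed, what remains? Cl³⁺ still has 4 valence electrons; Al³⁺ is the bare [Ne] core; O³⁺ still has 3 valence electrons.
Breaking into a closed-shell core is much more expensive than removing a leftover valence electron — Al has the largest IE_4 here.
Valence configurations: Cl³⁺ [Ne]3s²3p², O³⁺ [He]2s²2p¹.
Tabulated IE_4 (kJ/mol): Cl 5159, Al 11577, O 7469.
Overall IE_4 order: Cl < O < Al.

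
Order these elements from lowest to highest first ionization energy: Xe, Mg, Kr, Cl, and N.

Mg < Xe < Cl < Kr < N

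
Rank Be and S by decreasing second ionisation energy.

S > Be

After 1 electron has been removed, what remains? Be⁺ still has 1 valence electron; S⁺ still has 5 valence electrons.
All are still removing valence electrons, so compare the +1 ions as you would atoms: IE_2 generally rises across a period (higher Z_eff) and falls down a group (larger shell), subject to the usual subshell exceptions.
Valence configurations: Be⁺ [He]2s¹, S⁺ [Ne]3s²3p³.
Tabulated IE_2 (kJ/mol): Be 1757, S 2252.
Overall IE_2 order: Be < S.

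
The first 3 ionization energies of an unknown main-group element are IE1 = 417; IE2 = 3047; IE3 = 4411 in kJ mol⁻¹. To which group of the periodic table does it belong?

Look for the largest jump between consecutive ionization energies: IE2/IE1 ≈ 7.3, far larger than any earlier ratio.
That jump marks the point where a core electron is being removed. So the atom has 1 valence electron.
A main-group element with 1 valence electron is in group 1.

Group 1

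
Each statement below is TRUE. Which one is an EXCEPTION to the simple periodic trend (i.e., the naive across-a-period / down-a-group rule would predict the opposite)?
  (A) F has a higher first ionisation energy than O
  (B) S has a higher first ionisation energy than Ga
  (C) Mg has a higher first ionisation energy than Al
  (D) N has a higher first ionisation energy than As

The general trend: first ionisation energy increases across a period and decreases down a group.
(A) F (period 2, group 17) vs O (period 2, group 16): the stated order agrees with the simple trend.
(B) S (period 3, group 16) vs Ga (period 4, group 13): the stated order agrees with the simple trend.
(C) Mg (period 3, group 2) vs Al (period 3, group 13): the stated order contradicts the simple trend.
(D) N (period 2, group 15) vs As (period 4, group 15): the stated order agrees with the simple trend.
The exception is (C): Al's single 3p electron is easier to remove than one from Mg's filled 3s².

(C)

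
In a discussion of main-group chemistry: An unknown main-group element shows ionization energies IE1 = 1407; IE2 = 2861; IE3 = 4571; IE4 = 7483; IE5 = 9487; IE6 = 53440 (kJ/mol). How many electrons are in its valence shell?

Look for the largest jump between consecutive ionization energies: IE6/IE5 ≈ 5.6, far larger than any earlier ratio.
That jump marks the point where a core electron is being removed. So the atom has 5 valence electrons.

5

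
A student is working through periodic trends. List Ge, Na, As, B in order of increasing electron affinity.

B < Na < As < Ge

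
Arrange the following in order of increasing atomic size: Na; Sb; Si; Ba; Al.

Si, Al, Sb, Na, Ba

Across a period the added protons contract the valence shell; down a group each new principal shell makes the atom larger.
Neither a single period nor a single group — weigh both effects.
Al > Si: both are in period 3; the period trend gives Al the larger value.
Sb > Al: the two effects oppose for this pair; the down-group effect wins (140 vs 126 pm).
Na > Sb: period and group pull opposite ways; the across-period shift dominates (155 vs 140 pm).
Ba > Na: period and group pull opposite ways; the down-group shift dominates (196 vs 155 pm).
Tabulated atomic radius (pm): Na 155, Al 126, Si 116, Sb 140, Ba 196.
So from smallest to largest: Si < Al < Sb < Na < Ba.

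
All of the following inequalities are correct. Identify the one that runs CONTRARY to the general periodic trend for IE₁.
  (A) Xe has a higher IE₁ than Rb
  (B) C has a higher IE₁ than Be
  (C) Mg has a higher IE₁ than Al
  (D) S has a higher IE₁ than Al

The general trend: IE₁ increases across a period and decreases down a group.
(A) Xe (period 5, group 18) vs Rb (period 5, group 1): the stated order agrees with the simple trend.
(B) C (period 2, group 14) vs Be (period 2, group 2): the stated order agrees with the simple trend.
(C) Mg (period 3, group 2) vs Al (period 3, group 13): the stated order contradicts the simple trend.
(D) S (period 3, group 16) vs Al (period 3, group 13): the stated order agrees with the simple trend.
The exception is (C): Al's single 3p electron is easier to remove than one from Mg's filled 3s².

(C)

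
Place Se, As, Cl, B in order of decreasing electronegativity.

B is in period 2, group 13; Cl is in period 3, group 17; As is in period 4, group 15; Se is in period 4, group 16.
Smaller atoms with higher effective nuclear charge are more electronegative.
These span different periods and groups, so the two trends combine.
As > B: the two effects oppose for this pair; the across-period effect wins (2.18 vs 2.04).
Se > As: Se lies to the right of As in period 4, so the across-period effect alone puts Se higher.
Cl > Se: both effects reinforce here, so Cl is clearly the higher of the two.
Approximate values (Pauling): B 2.04, Cl 3.16, As 2.18, Se 2.55.
So from highest to lowest: Cl > Se > As > B.

Cl > Se > As > B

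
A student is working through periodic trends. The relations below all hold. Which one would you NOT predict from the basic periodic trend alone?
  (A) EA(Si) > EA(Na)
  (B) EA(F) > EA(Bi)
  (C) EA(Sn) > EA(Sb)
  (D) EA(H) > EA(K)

(C)

The general trend: electron affinity increases across a period and decreases down a group.
(A) Si (period 3, group 14) vs Na (period 3, group 1): the stated order agrees with the simple trend.
(B) F (period 2, group 17) vs Bi (period 6, group 15): the stated order agrees with the simple trend.
(C) Sn (period 5, group 14) vs Sb (period 5, group 15): the stated order contradicts the simple trend.
(D) H (period 1, group 1) vs K (period 4, group 1): the stated order agrees with the simple trend.
The exception is (C): adding an electron to Sb's half-filled 5p³ is unfavourable, so Sn has the more exothermic EA.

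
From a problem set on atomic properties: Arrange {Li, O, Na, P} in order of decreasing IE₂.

IE_2 is the cost of taking one more electron from the +1 cation: Li⁺ is the bare [He] core; O⁺ still has 5 valence electrons; Na⁺ is the bare [Ne] core; P⁺ still has 4 valence electrons.
Breaking into a closed-shell core is much more expensive than removing a leftover valence electron — Na and Li have the largest IE_2 here.
Valence configurations: O⁺ [He]2s²2p³, P⁺ [Ne]3s²3p².
Tabulated IE_2 (kJ/mol): Li 7298, O 3388, Na 4562, P 1907.
So the second ionization energies run P < O < Na < Li.

Li > Na > O > P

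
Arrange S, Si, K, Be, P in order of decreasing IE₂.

Consider each +1 ion: S⁺ still has 5 valence electrons; Si⁺ still has 3 valence electrons; K⁺ is the bare [Ar] core; Be⁺ still has 1 valence electron; P⁺ still has 4 valence electrons.
Core electrons are held far more tightly than valence electrons, so K tops the IE_2 order.
Valence configurations: S⁺ [Ne]3s²3p³, Si⁺ [Ne]3s²3p¹, Be⁺ [He]2s¹, P⁺ [Ne]3s²3p².
Tabulated IE_2 (kJ/mol): S 2252, Si 1577, K 3052, Be 1757, P 1907.
Hence IE_2: Si < Be < P < S < K.

K > S > P > Be > Si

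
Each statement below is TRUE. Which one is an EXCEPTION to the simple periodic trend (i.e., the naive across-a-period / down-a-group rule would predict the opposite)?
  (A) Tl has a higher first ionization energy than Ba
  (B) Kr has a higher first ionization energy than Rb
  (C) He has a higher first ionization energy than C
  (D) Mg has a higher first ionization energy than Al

(D)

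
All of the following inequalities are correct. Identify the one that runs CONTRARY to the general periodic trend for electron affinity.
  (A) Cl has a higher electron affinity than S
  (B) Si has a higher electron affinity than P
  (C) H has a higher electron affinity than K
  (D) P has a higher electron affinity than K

The general trend: electron affinity increases across a period and decreases down a group.
(A) Cl (period 3, group 17) vs S (period 3, group 16): the stated order agrees with the simple trend.
(B) Si (period 3, group 14) vs P (period 3, group 15): the stated order contradicts the simple trend.
(C) H (period 1, group 1) vs K (period 4, group 1): the stated order agrees with the simple trend.
(D) P (period 3, group 15) vs K (period 4, group 1): the stated order agrees with the simple trend.
The exception is (B): adding an electron to P's half-filled 3p³ is unfavourable, so Si (3p²) has the more exothermic EA.

(B)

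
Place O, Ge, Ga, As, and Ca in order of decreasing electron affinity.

EA tends to increase across a period and decrease down a group, though the pattern is less regular than for IE or radius.
Neither a single period nor a single group — weigh both effects.
Ga > Ca: Ga lies to the right of Ca in period 4, so the across-period effect alone puts Ga higher.
As > Ga: As lies to the right of Ga in period 4, so the across-period effect alone puts As higher.
Ge > As: this pair runs against the simple trend — see the exception note.
O > Ge: relative to Ge, both the across-period and down-group shifts push O's electron affinity up.
Note the exception: Ge has a higher electron affinity than As, contrary to the simple trend — adding an electron to As's half-filled 4p³ is unfavourable, so Ge (4p²) has the more exothermic EA.
For reference (kJ/mol): O 141, Ca 2, Ga 29, Ge 119, As 78.
So from highest to lowest: O > Ge > As > Ga > Ca.

O > Ge > As > Ga > Ca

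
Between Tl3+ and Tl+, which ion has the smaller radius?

Tl3+

Both ions have Z = 81 protons, but Tl3+ has lost more electrons, so its remaining electrons feel a larger effective nuclear charge per electron and are pulled in more tightly.
Higher positive charge → smaller ion, so Tl+ > Tl3+.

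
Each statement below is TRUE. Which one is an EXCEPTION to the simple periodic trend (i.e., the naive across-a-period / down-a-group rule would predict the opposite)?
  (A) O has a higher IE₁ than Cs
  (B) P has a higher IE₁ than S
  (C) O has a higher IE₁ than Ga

(B)

The general trend: IE₁ increases across a period and decreases down a group.
(A) O (period 2, group 16) vs Cs (period 6, group 1): the stated order agrees with the simple trend.
(B) P (period 3, group 15) vs S (period 3, group 16): the stated order contradicts the simple trend.
(C) O (period 2, group 16) vs Ga (period 4, group 13): the stated order agrees with the simple trend.
The exception is (B): S (3p⁴) ionizes more easily than half-filled P (3p³) because the paired 3p electron in S is pushed out by e⁻–e⁻ repulsion.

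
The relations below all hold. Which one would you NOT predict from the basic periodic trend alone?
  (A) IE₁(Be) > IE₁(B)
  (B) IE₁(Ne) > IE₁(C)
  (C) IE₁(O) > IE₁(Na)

(A)

The general trend: IE₁ increases across a period and decreases down a group.
(A) Be (period 2, group 2) vs B (period 2, group 13): the stated order contradicts the simple trend.
(B) Ne (period 2, group 18) vs C (period 2, group 14): the stated order agrees with the simple trend.
(C) O (period 2, group 16) vs Na (period 3, group 1): the stated order agrees with the simple trend.
The exception is (A): removing B's lone 2p electron is easier than breaking Be's filled 2s².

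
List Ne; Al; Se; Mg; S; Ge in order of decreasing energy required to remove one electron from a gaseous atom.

Ne > S > Se > Ge > Mg > Al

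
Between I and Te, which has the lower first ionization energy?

Te

Removing the outermost electron gets harder across a period and easier down a group.
All lie in period 5, so first ionization energy increases left to right.
So Te has the lower first ionization energy (Te < I).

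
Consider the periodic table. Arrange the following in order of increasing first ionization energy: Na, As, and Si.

Na < Si < As

Na is in period 3, group 1; Si is in period 3, group 14; As is in period 4, group 15.
Across a period the outer electron is held more tightly (higher IE₁); down a group it sits in a higher shell, more shielded, and comes off more easily.
Here both period and group differ, so the two effects have to be weighed against each other.
Si > Na: both are in period 3; the period trend gives Si the larger value.
As > Si: the two effects oppose for this pair; the across-period effect wins (947 vs 786 kJ/mol).
For reference (kJ/mol): Na 496, Si 786, As 947.
So from lowest to highest: Na < Si < As.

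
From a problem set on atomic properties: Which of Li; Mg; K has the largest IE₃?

Li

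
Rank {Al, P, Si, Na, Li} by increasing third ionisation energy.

Al < P < Si < Na < Li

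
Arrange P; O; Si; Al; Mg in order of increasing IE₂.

Mg < Si < Al < P < O

Consider each +1 ion: P⁺ still has 4 valence electrons; O⁺ still has 5 valence electrons; Si⁺ still has 3 valence electrons; Al⁺ still has 2 valence electrons; Mg⁺ still has 1 valence electron.
All are still removing valence electrons, so compare the +1 ions as you would atoms: IE_2 generally rises across a period (higher Z_eff) and falls down a group (larger shell), subject to the usual subshell exceptions.
Valence configurations: P⁺ [Ne]3s²3p², O⁺ [He]2s²2p³, Si⁺ [Ne]3s²3p¹, Al⁺ [Ne]3s², Mg⁺ [Ne]3s¹.
Si⁺ loses a lone 3p electron whereas Al⁺ must break into a filled 3s² pair, so IE_2(Al) > IE_2(Si) even though Si has the higher nuclear charge.
Approximate IE_2 values (kJ/mol): P 1907, O 3388, Si 1577, Al 1817, Mg 1451.
Hence IE_2: Mg < Si < Al < P < O.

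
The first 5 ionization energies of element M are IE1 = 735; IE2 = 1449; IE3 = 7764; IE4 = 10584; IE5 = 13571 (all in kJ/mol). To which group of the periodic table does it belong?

Look for the largest jump between consecutive ionization energies: IE3/IE2 ≈ 5.4, far larger than any earlier ratio.
That jump marks the point where a core electron is being removed. So the atom has 2 valence electrons.
A main-group element with 2 valence electrons is in group 2.

Group 2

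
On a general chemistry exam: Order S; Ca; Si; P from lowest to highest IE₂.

Consider each +1 ion: S⁺ still has 5 valence electrons; Ca⁺ still has 1 valence electron; Si⁺ still has 3 valence electrons; P⁺ still has 4 valence electrons.
All are still removing valence electrons, so compare the +1 ions as you would atoms: IE_2 generally rises across a period (higher Z_eff) and falls down a group (larger shell), subject to the usual subshell exceptions.
Valence configurations: S⁺ [Ne]3s²3p³, Ca⁺ [Ar]4s¹, Si⁺ [Ne]3s²3p¹, P⁺ [Ne]3s²3p².
Tabulated IE_2 (kJ/mol): S 2252, Ca 1145, Si 1577, P 1907.
Putting it together, IE_2: Ca < Si < P < S.

Ca < Si < P < S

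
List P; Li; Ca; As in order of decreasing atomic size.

Ca > Li > As > P

Li is in period 2, group 1; P is in period 3, group 15; Ca is in period 4, group 2; As is in period 4, group 15.
Atomic radius shrinks across a period as nuclear charge pulls the same shell inward, and grows down a group as new shells are added.
These span different periods and groups, so the two trends combine.
As > P: As sits below P in group 15, so the down-group effect alone puts As larger.
Li > As: the two effects oppose for this pair; the across-period effect wins (133 vs 121 pm).
Ca > Li: the two effects oppose for this pair; the down-group effect wins (171 vs 133 pm).
Approximate values (pm): Li 133, P 111, Ca 171, As 121.
So from largest to smallest: Ca > Li > As > P.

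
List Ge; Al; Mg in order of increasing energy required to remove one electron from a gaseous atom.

Mg is in period 3, group 2; Al is in period 3, group 13; Ge is in period 4, group 14.
IE₁ increases left→right with effective nuclear charge and decreases top→bottom as the valence shell moves farther out.
Here both period and group differ, so the two effects have to be weighed against each other.
Mg > Al: this pair runs against the simple trend — see the exception note.
Ge > Mg: period and group pull opposite ways; the across-period shift dominates (762 vs 738 kJ/mol).
Note the exception: Mg has a higher first ionization energy than Al, contrary to the simple trend — Al's single 3p electron is easier to remove than one from Mg's filled 3s².
Approximate values (kJ/mol): Mg 738, Al 578, Ge 762.
So from lowest to highest: Al < Mg < Ge.

Al, Mg, Ge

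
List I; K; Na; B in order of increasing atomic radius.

B < I < Na < K

B is in period 2, group 13; Na is in period 3, group 1; K is in period 4, group 1; I is in period 5, group 17.
Across a period the added protons contract the valence shell; down a group each new principal shell makes the atom larger.
Neither a single period nor a single group — weigh both effects.
I > B: the two effects oppose for this pair; the down-group effect wins (133 vs 85 pm).
Na > I: the two effects oppose for this pair; the across-period effect wins (155 vs 133 pm).
K > Na: K sits below Na in group 1, so the down-group effect alone puts K larger.
Approximate values (pm): B 85, Na 155, K 196, I 133.
So from smallest to largest: B < I < Na < K.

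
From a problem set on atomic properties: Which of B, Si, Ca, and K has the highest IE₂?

K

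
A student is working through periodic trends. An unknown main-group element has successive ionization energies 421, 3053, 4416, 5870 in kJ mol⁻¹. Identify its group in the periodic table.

Look for the largest jump between consecutive ionization energies: IE2/IE1 ≈ 7.3, far larger than any earlier ratio.
That jump marks the point where a core electron is being removed. So the atom has 1 valence electron.
A main-group element with 1 valence electron is in group 1.

Group 1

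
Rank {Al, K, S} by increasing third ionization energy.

After 2 electrons have been removed, what remains? Al²⁺ still has 1 valence electron; K²⁺ is already 1 electron into the core; S²⁺ still has 4 valence electrons.
Breaking into a closed-shell core is much more expensive than removing a leftover valence electron — K has the largest IE_3 here.
Valence configurations: Al²⁺ [Ne]3s¹, S²⁺ [Ne]3s²3p².
The numbers (kJ/mol): Al 2745, K 4420, S 3357.
Hence IE_3: Al < S < K.

Al, S, K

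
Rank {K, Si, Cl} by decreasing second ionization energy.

After 1 electron has been removed, what remains? K⁺ is the bare [Ar] core; Si⁺ still has 3 valence electrons; Cl⁺ still has 6 valence electrons.
Pulling an electron out of a noble-gas core costs far more than removing a remaining valence electron, so K sits at the high end of IE_2.
Valence configurations: Si⁺ [Ne]3s²3p¹, Cl⁺ [Ne]3s²3p⁴.
Approximate IE_2 values (kJ/mol): K 3052, Si 1577, Cl 2298.
So the second ionization energies run Si < Cl < K.

K, Cl, Si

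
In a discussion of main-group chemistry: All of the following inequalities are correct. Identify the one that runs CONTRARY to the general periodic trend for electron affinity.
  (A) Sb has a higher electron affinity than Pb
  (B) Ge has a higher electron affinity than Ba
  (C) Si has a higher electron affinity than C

(C)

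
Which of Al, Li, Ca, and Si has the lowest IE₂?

Ca

Consider each +1 ion: Al⁺ still has 2 valence electrons; Li⁺ is the bare [He] core; Ca⁺ still has 1 valence electron; Si⁺ still has 3 valence electrons.
Breaking into a closed-shell core is much more expensive than removing a leftover valence electron — Li has the largest IE_2 here.
Valence configurations: Al⁺ [Ne]3s², Ca⁺ [Ar]4s¹, Si⁺ [Ne]3s²3p¹.
Si⁺ loses a lone 3p electron whereas Al⁺ must break into a filled 3s² pair, so IE_2(Al) > IE_2(Si) even though Si has the higher nuclear charge.
The numbers (kJ/mol): Al 1817, Li 7298, Ca 1145, Si 1577.
Hence IE_2: Ca < Si < Al < Li.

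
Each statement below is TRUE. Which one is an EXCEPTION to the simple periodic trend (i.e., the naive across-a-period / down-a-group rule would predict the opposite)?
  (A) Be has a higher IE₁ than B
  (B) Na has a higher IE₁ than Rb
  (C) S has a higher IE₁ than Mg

The general trend: IE₁ increases across a period and decreases down a group.
(A) Be (period 2, group 2) vs B (period 2, group 13): the stated order contradicts the simple trend.
(B) Na (period 3, group 1) vs Rb (period 5, group 1): the stated order agrees with the simple trend.
(C) S (period 3, group 16) vs Mg (period 3, group 2): the stated order agrees with the simple trend.
The exception is (A): removing B's lone 2p electron is easier than breaking Be's filled 2s².

(A)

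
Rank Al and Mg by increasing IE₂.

Mg < Al

IE_2 is the cost of taking one more electron from the +1 cation: Al⁺ still has 2 valence electrons; Mg⁺ still has 1 valence electron.
All are still removing valence electrons, so compare the +1 ions as you would atoms: IE_2 generally rises across a period (higher Z_eff) and falls down a group (larger shell), subject to the usual subshell exceptions.
Valence configurations: Al⁺ [Ne]3s², Mg⁺ [Ne]3s¹.
The numbers (kJ/mol): Al 1817, Mg 1451.
Overall IE_2 order: Mg < Al.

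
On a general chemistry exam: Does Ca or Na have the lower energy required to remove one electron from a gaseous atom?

Na

Na is in period 3, group 1; Ca is in period 4, group 2.
Across a period the outer electron is held more tightly (higher IE₁); down a group it sits in a higher shell, more shielded, and comes off more easily.
These sit on a diagonal, where the across-period and down-group effects partly cancel.
Ca > Na: period and group pull opposite ways; the across-period shift dominates (590 vs 496 kJ/mol).
Tabulated first ionization energy (kJ/mol): Na 496, Ca 590.
So Na has the lower energy required to remove one electron from a gaseous atom (Na < Ca).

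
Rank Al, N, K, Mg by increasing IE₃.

IE_3 is the cost of taking one more electron from the +2 cation: Al²⁺ still has 1 valence electron; N²⁺ still has 3 valence electrons; K²⁺ is already 1 electron into the core; Mg²⁺ is the bare [Ne] core.
Usually core removal costs more than valence removal, but here the competition is close: a tightly held n=2 valence electron can cost more to remove than an n=3 core electron, so the actual values have to decide it.
Valence configurations: Al²⁺ [Ne]3s¹, N²⁺ [He]2s²2p¹.
Tabulated IE_3 (kJ/mol): Al 2745, N 4578, K 4420, Mg 7733.
Putting it together, IE_3: Al < K < N < Mg.

Al, K, N, Mg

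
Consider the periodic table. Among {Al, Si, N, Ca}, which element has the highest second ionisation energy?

N

The second ionization energy removes an electron from the +1 ion. For each element: Al⁺ still has 2 valence electrons; Si⁺ still has 3 valence electrons; N⁺ still has 4 valence electrons; Ca⁺ still has 1 valence electron.
All are still removing valence electrons, so compare the +1 ions as you would atoms: IE_2 generally rises across a period (higher Z_eff) and falls down a group (larger shell), subject to the usual subshell exceptions.
Valence configurations: Al⁺ [Ne]3s², Si⁺ [Ne]3s²3p¹, N⁺ [He]2s²2p², Ca⁺ [Ar]4s¹.
Si⁺ loses a lone 3p electron whereas Al⁺ must break into a filled 3s² pair, so IE_2(Al) > IE_2(Si) even though Si has the higher nuclear charge.
The numbers (kJ/mol): Al 1817, Si 1577, N 2856, Ca 1145.
Putting it together, IE_2: Ca < Si < Al < N.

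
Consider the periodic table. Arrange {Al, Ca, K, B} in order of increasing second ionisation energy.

Ca < Al < B < K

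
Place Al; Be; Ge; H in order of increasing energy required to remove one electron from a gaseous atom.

Al < Ge < Be < H

H is in period 1, group 1; Be is in period 2, group 2; Al is in period 3, group 13; Ge is in period 4, group 14.
First ionization energy rises across a period (greater Z_eff holds electrons more tightly) and falls down a group (valence electrons are farther from the nucleus).
A diagonal step moves right (one effect) and down (the opposite effect) at once.
Ge > Al: the two effects oppose for this pair; the across-period effect wins (762 vs 578 kJ/mol).
Be > Ge: period and group pull opposite ways; the down-group shift dominates (900 vs 762 kJ/mol).
H > Be: the two effects oppose for this pair; the down-group effect wins (1312 vs 900 kJ/mol).
For reference (kJ/mol): H 1312, Be 900, Al 578, Ge 762.
So from lowest to highest: Al < Ge < Be < H.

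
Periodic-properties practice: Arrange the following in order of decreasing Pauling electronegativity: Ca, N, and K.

Atoms toward the upper right of the periodic table pull bonding electrons most strongly.
These span different periods and groups, so the two trends combine.
Ca > K: Ca lies to the right of K in period 4, so the across-period effect alone puts Ca higher.
N > Ca: both effects reinforce here, so N is clearly the higher of the two.
Tabulated electronegativity (Pauling): N 3.04, K 0.82, Ca 1.00.
So from highest to lowest: N > Ca > K.

N > Ca > K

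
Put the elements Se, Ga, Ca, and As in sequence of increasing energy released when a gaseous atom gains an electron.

Electron affinity generally becomes more exothermic across a period toward the halogens and less exothermic down a group.
All lie in period 4, so electron affinity increases left to right.
So from lowest to highest: Ca < Ga < As < Se.

Ca < Ga < As < Se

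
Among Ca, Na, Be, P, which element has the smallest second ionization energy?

IE_2 is the cost of taking one more electron from the +1 cation: Ca⁺ still has 1 valence electron; Na⁺ is the bare [Ne] core; Be⁺ still has 1 valence electron; P⁺ still has 4 valence electrons.
Core electrons are held far more tightly than valence electrons, so Na tops the IE_2 order.
Valence configurations: Ca⁺ [Ar]4s¹, Be⁺ [He]2s¹, P⁺ [Ne]3s²3p².
Tabulated IE_2 (kJ/mol): Ca 1145, Na 4562, Be 1757, P 1907.
Overall IE_2 order: Ca < Be < P < Na.

Ca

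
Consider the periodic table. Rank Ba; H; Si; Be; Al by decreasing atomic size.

Ba > Al > Si > Be > H

H is in period 1, group 1; Be is in period 2, group 2; Al is in period 3, group 13; Si is in period 3, group 14; Ba is in period 6, group 2.
Radius decreases left→right (rising Z_eff, same n) and increases top→bottom (higher n).
Here both period and group differ, so the two effects have to be weighed against each other.
Be > H: period and group pull opposite ways; the down-group shift dominates (102 vs 32 pm).
Si > Be: the two effects oppose for this pair; the down-group effect wins (116 vs 102 pm).
Al > Si: both are in period 3; the period trend gives Al the larger value.
Ba > Al: relative to Al, both the across-period and down-group shifts push Ba's atomic radius up.
Approximate values (pm): H 32, Be 102, Al 126, Si 116, Ba 196.
So from largest to smallest: Ba > Al > Si > Be > H.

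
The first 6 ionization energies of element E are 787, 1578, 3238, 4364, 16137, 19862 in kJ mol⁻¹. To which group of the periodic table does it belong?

Look for the largest jump between consecutive ionization energies: IE5/IE4 ≈ 3.7, far larger than any earlier ratio.
That jump marks the point where a core electron is being removed. So the atom has 4 valence electrons.
A main-group element with 4 valence electrons is in group 14.

Group 14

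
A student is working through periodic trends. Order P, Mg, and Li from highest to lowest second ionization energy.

The second ionization energy removes an electron from the +1 ion. For each element: P⁺ still has 4 valence electrons; Mg⁺ still has 1 valence electron; Li⁺ is the bare [He] core.
Breaking into a closed-shell core is much more expensive than removing a leftover valence electron — Li has the largest IE_2 here.
Valence configurations: P⁺ [Ne]3s²3p², Mg⁺ [Ne]3s¹.
Tabulated IE_2 (kJ/mol): P 1907, Mg 1451, Li 7298.
Putting it together, IE_2: Mg < P < Li.

Li > P > Mg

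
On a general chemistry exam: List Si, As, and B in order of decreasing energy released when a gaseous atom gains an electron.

Si > As > B

B is in period 2, group 13; Si is in period 3, group 14; As is in period 4, group 15.
EA tends to increase across a period and decrease down a group, though the pattern is less regular than for IE or radius.
A diagonal step moves right (one effect) and down (the opposite effect) at once.
As > B: period and group pull opposite ways; the across-period shift dominates (78 vs 27 kJ/mol).
Si > As: the two effects oppose for this pair; the down-group effect wins (134 vs 78 kJ/mol).
Tabulated electron affinity (kJ/mol): B 27, Si 134, As 78.
So from highest to lowest: Si > As > B.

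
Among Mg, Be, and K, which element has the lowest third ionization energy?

K

After 2 electrons have been removed, what remains? Mg²⁺ is the bare [Ne] core; Be²⁺ is the bare [He] core; K²⁺ is already 1 electron into the core.
All of these are removing an electron from a noble-gas core or deeper; the smaller core (lower principal quantum number) is held far more tightly, and within a period the higher nuclear charge binds the same core more tightly.
Tabulated IE_3 (kJ/mol): Mg 7733, Be 14849, K 4420.
Putting it together, IE_3: K < Mg < Be.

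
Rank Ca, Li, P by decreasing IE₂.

The second ionization energy removes an electron from the +1 ion. For each element: Ca⁺ still has 1 valence electron; Li⁺ is the bare [He] core; P⁺ still has 4 valence electrons.
Core electrons are held far more tightly than valence electrons, so Li tops the IE_2 order.
Valence configurations: Ca⁺ [Ar]4s¹, P⁺ [Ne]3s²3p².
The numbers (kJ/mol): Ca 1145, Li 7298, P 1907.
Hence IE_2: Ca < P < Li.

Li > P > Ca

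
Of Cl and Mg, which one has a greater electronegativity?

Electronegativity increases across a period and decreases down a group, tracking effective nuclear charge and atomic size.
All lie in period 3, so electronegativity increases left to right.
So Cl has the greater electronegativity (Cl > Mg).

Cl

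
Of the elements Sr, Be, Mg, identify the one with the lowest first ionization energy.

Removing the outermost electron gets harder across a period and easier down a group.
All are in group 2, so first ionization energy increases up the group.
The lowest first ionization energy among these belongs to Sr.

Sr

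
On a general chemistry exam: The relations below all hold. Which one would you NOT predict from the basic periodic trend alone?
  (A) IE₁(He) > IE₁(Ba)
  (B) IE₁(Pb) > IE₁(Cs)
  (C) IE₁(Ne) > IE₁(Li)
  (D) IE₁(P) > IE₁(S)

(D)

The general trend: first ionisation energy increases across a period and decreases down a group.
(A) He (period 1, group 18) vs Ba (period 6, group 2): the stated order agrees with the simple trend.
(B) Pb (period 6, group 14) vs Cs (period 6, group 1): the stated order agrees with the simple trend.
(C) Ne (period 2, group 18) vs Li (period 2, group 1): the stated order agrees with the simple trend.
(D) P (period 3, group 15) vs S (period 3, group 16): the stated order contradicts the simple trend.
The exception is (D): S (3p⁴) ionizes more easily than half-filled P (3p³) because the paired 3p electron in S is pushed out by e⁻–e⁻ repulsion.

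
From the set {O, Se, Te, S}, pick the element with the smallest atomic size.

O

O is in period 2, group 16; S is in period 3, group 16; Se is in period 4, group 16; Te is in period 5, group 16.
Moving right in a period, electrons are added to the same shell under a stronger nuclear pull, so atoms get smaller; moving down, a new shell is opened and atoms get larger.
All are in group 16, so atomic radius increases down the group.
The smallest atomic size among these belongs to O.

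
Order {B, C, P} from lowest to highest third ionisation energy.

P < B < C

IE_3 is the cost of taking one more electron from the +2 cation: B²⁺ still has 1 valence electron; C²⁺ still has 2 valence electrons; P²⁺ still has 3 valence electrons.
All are still removing valence electrons, so compare the +2 ions as you would atoms: IE_3 generally rises across a period (higher Z_eff) and falls down a group (larger shell), subject to the usual subshell exceptions.
Valence configurations: B²⁺ [He]2s¹, C²⁺ [He]2s², P²⁺ [Ne]3s²3p¹.
Approximate IE_3 values (kJ/mol): B 3660, C 4620, P 2914.
So the third ionization energies run P < B < C.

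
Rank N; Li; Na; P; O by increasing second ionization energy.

P, N, O, Na, Li

IE_2 is the cost of taking one more electron from the +1 cation: N⁺ still has 4 valence electrons; Li⁺ is the bare [He] core; Na⁺ is the bare [Ne] core; P⁺ still has 4 valence electrons; O⁺ still has 5 valence electrons.
Core electrons are held far more tightly than valence electrons, so Na and Li top the IE_2 order.
Valence configurations: N⁺ [He]2s²2p², P⁺ [Ne]3s²3p², O⁺ [He]2s²2p³.
Approximate IE_2 values (kJ/mol): N 2856, Li 7298, Na 4562, P 1907, O 3388.
Hence IE_2: P < N < O < Na < Li.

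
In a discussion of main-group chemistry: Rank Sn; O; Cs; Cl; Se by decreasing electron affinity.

Adding an electron releases more energy for atoms nearer the top right (short of the noble gases).
Here both period and group differ, so the two effects have to be weighed against each other.
Sn > Cs: both effects reinforce here, so Sn is clearly the higher of the two.
O > Sn: both effects reinforce here, so O is clearly the higher of the two.
Se > O: this pair runs against the simple trend — see the exception note.
Cl > Se: relative to Se, both the across-period and down-group shifts push Cl's electron affinity up.
Note the exception: Se has a higher electron affinity than O, contrary to the simple trend — O's compact 2p subshell gives strong electron–electron repulsion on the added electron.
For reference (kJ/mol): O 141, Cl 349, Se 195, Sn 107, Cs 46.
So from highest to lowest: Cl > Se > O > Sn > Cs.

Cl, Se, O, Sn, Cs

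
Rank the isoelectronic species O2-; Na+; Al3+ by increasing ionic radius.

All of these have 10 electrons, so size is governed by nuclear charge alone: the more protons, the stronger the pull on the same electron cloud, and the smaller the ion.
Nuclear charges: Al3+ (Z=13), Na+ (Z=11), O2- (Z=8).
Smallest to largest: Al3+ < Na+ < O2-.

Al3+, Na+, O2-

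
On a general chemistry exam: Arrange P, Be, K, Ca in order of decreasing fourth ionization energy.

Be > Ca > K > P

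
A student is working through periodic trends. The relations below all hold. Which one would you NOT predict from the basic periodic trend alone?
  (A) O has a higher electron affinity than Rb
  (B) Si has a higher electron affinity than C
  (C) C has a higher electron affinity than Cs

(B)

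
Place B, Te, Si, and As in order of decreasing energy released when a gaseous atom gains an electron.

Te, Si, As, B

Atoms with high Z_eff and room in the valence shell (especially the halogens) have the most exothermic electron affinities.
These sit on a diagonal, where the across-period and down-group effects partly cancel.
As > B: the two effects oppose for this pair; the across-period effect wins (78 vs 27 kJ/mol).
Si > As: the two effects oppose for this pair; the down-group effect wins (134 vs 78 kJ/mol).
Te > Si: the two effects oppose for this pair; the across-period effect wins (190 vs 134 kJ/mol).
Approximate values (kJ/mol): B 27, Si 134, As 78, Te 190.
So from highest to lowest: Te > Si > As > B.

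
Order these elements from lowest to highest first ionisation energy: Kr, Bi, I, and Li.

Li is in period 2, group 1; Kr is in period 4, group 18; I is in period 5, group 17; Bi is in period 6, group 15.
Removing the outermost electron gets harder across a period and easier down a group.
Neither a single period nor a single group — weigh both effects.
Bi > Li: period and group pull opposite ways; the across-period shift dominates (703 vs 520 kJ/mol).
I > Bi: relative to Bi, both the across-period and down-group shifts push I's first ionization energy up.
Kr > I: both effects reinforce here, so Kr is clearly the higher of the two.
Tabulated first ionization energy (kJ/mol): Li 520, Kr 1351, I 1008, Bi 703.
So from lowest to highest: Li < Bi < I < Kr.

Li < Bi < I < Kr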